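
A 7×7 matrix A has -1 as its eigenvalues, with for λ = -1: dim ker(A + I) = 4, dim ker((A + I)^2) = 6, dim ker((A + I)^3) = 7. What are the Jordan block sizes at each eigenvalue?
λ = -1: successive nullity increments [4, 2, 1] count blocks of size ≥ k; block sizes are [3, 2, 1, 1].

Jordan blocks: (-1, 3), (-1, 2), (-1, 1), (-1, 1)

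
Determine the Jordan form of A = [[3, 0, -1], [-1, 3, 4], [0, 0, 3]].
The characteristic polynomial is det(xI - A) = (x - 3)^3, so the eigenvalues are 3 (algebraic multiplicity 3).

For λ = 3: rank(A - 3I) = 2, rank((A - 3I)^2) = 1, rank((A - 3I)^3) = 0. The eigenspace has dimension 3 - 2 = 1, so there is 1 Jordan block; the rank sequence gives block sizes [3].

Assembling the blocks gives the Jordan form J above.

J = [[3, 1, 0], [0, 3, 1], [0, 0, 3]]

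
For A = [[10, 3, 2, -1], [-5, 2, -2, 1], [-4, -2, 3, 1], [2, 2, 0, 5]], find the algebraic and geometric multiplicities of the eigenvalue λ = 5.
algebraic multiplicity 4, geometric multiplicity 2

The characteristic polynomial is (x - 5)^4, so the factor x - 5 appears with exponent 4: the algebraic multiplicity is 4.

rank(A - 5I) = 2, so the eigenspace has dimension 4 - 2 = 2: the geometric multiplicity is 2.

Since 2 < 4, A is not diagonalizable.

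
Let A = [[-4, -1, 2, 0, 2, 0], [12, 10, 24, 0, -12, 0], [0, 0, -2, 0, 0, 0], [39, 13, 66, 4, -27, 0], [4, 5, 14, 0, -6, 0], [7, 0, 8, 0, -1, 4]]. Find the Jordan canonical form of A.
J = [[-2, 1, 0, 0, 0, 0], [0, -2, 0, 0, 0, 0], [0, 0, -2, 0, 0, 0], [0, 0, 0, 4, 1, 0], [0, 0, 0, 0, 4, 0], [0, 0, 0, 0, 0, 4]]

The characteristic polynomial is det(xI - A) = (x - 4)^3(x + 2)^3, so the eigenvalues are -2 (algebraic multiplicity 3), 4 (algebraic multiplicity 3).

For λ = -2: rank(A + 2I) = 4, rank((A + 2I)^2) = 3. The eigenspace has dimension 6 - 4 = 2, so there are 2 Jordan blocks; the rank sequence gives block sizes [2, 1].

For λ = 4: rank(A - 4I) = 4, rank((A - 4I)^2) = 3. The eigenspace has dimension 6 - 4 = 2, so there are 2 Jordan blocks; the rank sequence gives block sizes [2, 1].

Assembling the blocks gives the Jordan form J above.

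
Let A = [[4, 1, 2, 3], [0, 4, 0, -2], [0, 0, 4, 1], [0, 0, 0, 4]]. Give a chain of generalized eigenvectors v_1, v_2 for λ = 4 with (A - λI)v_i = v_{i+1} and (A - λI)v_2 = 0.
We seek v_1 ∈ ker((A - 4I)^2) \ ker(A - 4I), then set v_{i+1} = (A - 4I) v_i.

One such chain is v_1 = [[0, 1, 0, 0]]^T, v_2 = [[1, 0, 0, 0]]^T. Check: (A - 4I) v_2 = [[0, 0, 0, 0]]^T = 0.

v_1 = [[0, 1, 0, 0]]^T, v_2 = [[1, 0, 0, 0]]^T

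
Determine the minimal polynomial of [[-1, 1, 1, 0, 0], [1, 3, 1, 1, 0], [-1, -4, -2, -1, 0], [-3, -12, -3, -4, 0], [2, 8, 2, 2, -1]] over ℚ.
m_A(x) = (x + 1)^3

The characteristic polynomial factors as (x + 1)^5. The minimal polynomial is ∏(x - λ)^{k_λ} where k_λ is the size of the largest Jordan block at λ.

For λ = -1: rank(A + I) = 2, and the largest Jordan block has size 3 (the smallest k with rank((A + I)^k) = rank((A + I)^(k+1))).

So m_A(x) = (x + 1)^3.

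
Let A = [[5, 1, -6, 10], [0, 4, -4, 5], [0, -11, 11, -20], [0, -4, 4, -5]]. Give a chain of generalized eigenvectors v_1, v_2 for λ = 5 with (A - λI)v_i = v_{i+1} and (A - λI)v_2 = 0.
v_1 = [[2, 1, -1, -1]]^T, v_2 = [[-3, -2, 3, 2]]^T

We seek v_1 ∈ ker((A - 5I)^2) \ ker(A - 5I), then set v_{i+1} = (A - 5I) v_i.

One such chain is v_1 = [[2, 1, -1, -1]]^T, v_2 = [[-3, -2, 3, 2]]^T. Check: (A - 5I) v_2 = [[0, 0, 0, 0]]^T = 0.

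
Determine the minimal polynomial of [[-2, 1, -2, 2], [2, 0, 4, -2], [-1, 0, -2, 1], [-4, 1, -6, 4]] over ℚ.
m_A(x) = x^2

The characteristic polynomial factors as x^4. The minimal polynomial is ∏(x - λ)^{k_λ} where k_λ is the size of the largest Jordan block at λ.

For λ = 0: rank(A) = 2, and the largest Jordan block has size 2 (the smallest k with rank(A^k) = rank(A^(k+1))).

So m_A(x) = x^2.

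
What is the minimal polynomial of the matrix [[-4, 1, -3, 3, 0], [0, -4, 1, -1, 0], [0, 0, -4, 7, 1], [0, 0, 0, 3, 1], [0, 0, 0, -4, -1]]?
m_A(x) = (x - 1)^2(x + 4)^3

The characteristic polynomial factors as (x - 1)^2(x + 4)^3. The minimal polynomial is ∏(x - λ)^{k_λ} where k_λ is the size of the largest Jordan block at λ.

For λ = -4: rank(A + 4I) = 4, and the largest Jordan block has size 3 (the smallest k with rank((A + 4I)^k) = rank((A + 4I)^(k+1))).
For λ = 1: rank(A - I) = 4, and the largest Jordan block has size 2 (the smallest k with rank((A - I)^k) = rank((A - I)^(k+1))).

So m_A(x) = (x - 1)^2(x + 4)^3.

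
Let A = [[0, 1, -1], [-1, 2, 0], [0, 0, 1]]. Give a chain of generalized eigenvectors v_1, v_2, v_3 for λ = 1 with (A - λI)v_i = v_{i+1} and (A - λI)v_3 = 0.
v_1 = [[2, 2, 1]]^T, v_2 = [[-1, 0, 0]]^T, v_3 = [[1, 1, 0]]^T

We seek v_1 ∈ ker((A - I)^3) \ ker((A - I)^2), then set v_{i+1} = (A - I) v_i.

One such chain is v_1 = [[2, 2, 1]]^T, v_2 = [[-1, 0, 0]]^T, v_3 = [[1, 1, 0]]^T. Check: (A - I) v_3 = [[0, 0, 0]]^T = 0.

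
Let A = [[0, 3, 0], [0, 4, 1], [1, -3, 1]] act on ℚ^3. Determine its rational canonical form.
R = [[0, 0, 3], [1, 0, -7], [0, 1, 5]]

The invariant factors of A (the non-unit diagonal entries of the Smith normal form of xI - A over ℚ[x]) are (x - 3)(x - 1)^2, each dividing the next. The characteristic polynomial is their product, (x - 3)(x - 1)^2.

The rational canonical form is the block-diagonal matrix of companion matrices C(f_i):
R = [[0, 0, 3], [1, 0, -7], [0, 1, 5]].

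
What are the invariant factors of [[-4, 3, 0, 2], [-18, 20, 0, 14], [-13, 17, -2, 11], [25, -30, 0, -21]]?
The Jordan structure of A has elementary divisors (x + 2)^2, (x + 2), (x + 1). Arranging the block sizes at each eigenvalue in decreasing order and taking row products gives the invariant factors.

Invariant factors (smallest first, each dividing the next): x + 2, (x + 1)(x + 2)^2.

Check: the last factor (x + 1)(x + 2)^2 is the minimal polynomial, and the product (x + 1)(x + 2)^3 is the characteristic polynomial.

x + 2, (x + 1)(x + 2)^2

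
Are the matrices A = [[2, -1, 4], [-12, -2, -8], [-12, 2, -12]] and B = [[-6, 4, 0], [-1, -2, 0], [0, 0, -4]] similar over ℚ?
Two matrices over a field are similar if and only if they have the same invariant factors.

Both A and B have characteristic polynomial (x + 4)^3 and minimal polynomial (x + 4)^2. Computing further, both have invariant factors x + 4, (x + 4)^2. Hence A and B are similar.

Yes.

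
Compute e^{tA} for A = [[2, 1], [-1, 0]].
e^{tA} = [[(t + 1)*e^{t}, t*e^{t}], [-t*e^{t}, (1 - t)*e^{t}]]

A has Jordan form J = [[1, 1], [0, 1]] with A = PJP^{-1}, so e^{tA} = P e^{tJ} P^{-1}.

For a Jordan block J_k(λ), e^{tJ_k(λ)} = e^{λt} · (I + tN + t^2 N^2/2! + ... + t^{k-1} N^{k-1}/(k-1)!) where N is the nilpotent superdiagonal part.

Assembling the blocks and conjugating back gives the entries of e^{tA} as shown above.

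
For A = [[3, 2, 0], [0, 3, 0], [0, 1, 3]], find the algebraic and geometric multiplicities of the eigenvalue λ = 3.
algebraic multiplicity 3, geometric multiplicity 2

The characteristic polynomial is (x - 3)^3, so the factor x - 3 appears with exponent 3: the algebraic multiplicity is 3.

rank(A - 3I) = 1, so the eigenspace has dimension 3 - 1 = 2: the geometric multiplicity is 2.

Since 2 < 3, A is not diagonalizable.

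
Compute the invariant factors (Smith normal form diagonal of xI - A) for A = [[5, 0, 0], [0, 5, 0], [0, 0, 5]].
x - 5, x - 5, x - 5

The Jordan structure of A has elementary divisors (x - 5), (x - 5), (x - 5). Arranging the block sizes at each eigenvalue in decreasing order and taking row products gives the invariant factors.

Invariant factors (smallest first, each dividing the next): x - 5, x - 5, x - 5.

Check: the last factor x - 5 is the minimal polynomial, and the product (x - 5)^3 is the characteristic polynomial.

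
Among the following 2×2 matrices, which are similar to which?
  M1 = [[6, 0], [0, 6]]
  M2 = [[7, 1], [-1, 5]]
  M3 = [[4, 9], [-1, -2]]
3 classes: {M1}, {M2}, {M3}

Characteristic polynomials: χ_{M1} = (x - 6)^2, χ_{M2} = (x - 6)^2, χ_{M3} = (x - 1)^2.

{M1}: invariant factors x - 6, x - 6.

{M2}: invariant factors (x - 6)^2.

{M3}: invariant factors (x - 1)^2.

Matrices are similar if and only if their invariant-factor lists agree; the partition into similarity classes is {M1}, {M2}, {M3}.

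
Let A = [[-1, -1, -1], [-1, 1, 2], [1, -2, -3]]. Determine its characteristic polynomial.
χ_A(x) = (x + 1)^3

xI - A = [[x + 1, 1, 1], [1, x - 1, -2], [-1, 2, x + 3]].

Expanding det(xI - A) along the first row:
det(xI - A) = + (x + 1)·det([[x - 1, -2], [2, x + 3]]) - (1)·det([[1, -2], [-1, x + 3]]) + (1)·det([[1, x - 1], [-1, 2]]).

Evaluating gives χ_A(x) = x^3 + 3x^2 + 3x + 1 = (x + 1)^3.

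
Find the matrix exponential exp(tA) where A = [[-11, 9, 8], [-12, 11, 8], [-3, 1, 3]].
A has Jordan form J = [[1, 1, 0], [0, 1, 1], [0, 0, 1]] with A = PJP^{-1}, so e^{tA} = P e^{tJ} P^{-1}.

For a Jordan block J_k(λ), e^{tJ_k(λ)} = e^{λt} · (I + tN + t^2 N^2/2! + ... + t^{k-1} N^{k-1}/(k-1)!) where N is the nilpotent superdiagonal part.

Assembling the blocks and conjugating back gives the entries of e^{tA} as shown above.

e^{tA} = [[(6*t^2 - 12*t + 1)*e^{t}, t*(9 - 5*t)*e^{t}, 4*t*(2 - t)*e^{t}], [-12*t*e^{t}, (10*t + 1)*e^{t}, 8*t*e^{t}], [3*t*(3*t - 1)*e^{t}, t*(2 - 15*t)*e^{t}/2, (-6*t^2 + 2*t + 1)*e^{t}]]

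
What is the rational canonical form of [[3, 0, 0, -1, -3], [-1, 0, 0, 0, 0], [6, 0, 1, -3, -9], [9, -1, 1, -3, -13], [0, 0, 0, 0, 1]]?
The invariant factors of A (the non-unit diagonal entries of the Smith normal form of xI - A over ℚ[x]) are x - 1, (x - 1)(x^3 + 3x + 1), each dividing the next. The characteristic polynomial is their product, (x - 1)^2(x^3 + 3x + 1).

The rational canonical form is the block-diagonal matrix of companion matrices C(f_i):
R = [[1, 0, 0, 0, 0], [0, 0, 0, 0, 1], [0, 1, 0, 0, 2], [0, 0, 1, 0, -3], [0, 0, 0, 1, 1]].

Note the characteristic polynomial does not split into linear factors over ℚ, so A has no Jordan form over ℚ; the rational canonical form exists over any field.

R = [[1, 0, 0, 0, 0], [0, 0, 0, 0, 1], [0, 1, 0, 0, 2], [0, 0, 1, 0, -3], [0, 0, 0, 1, 1]]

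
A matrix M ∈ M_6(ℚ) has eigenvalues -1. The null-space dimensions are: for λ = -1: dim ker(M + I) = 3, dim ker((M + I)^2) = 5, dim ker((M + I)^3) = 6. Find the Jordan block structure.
λ = -1: successive nullity increments [3, 2, 1] count blocks of size ≥ k; block sizes are [3, 2, 1].

Jordan blocks: (-1, 3), (-1, 2), (-1, 1)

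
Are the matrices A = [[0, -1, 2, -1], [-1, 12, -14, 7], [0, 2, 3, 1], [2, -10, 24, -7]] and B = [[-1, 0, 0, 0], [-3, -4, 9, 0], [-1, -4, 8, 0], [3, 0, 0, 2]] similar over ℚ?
trace(A) = 8 but trace(B) = 5. The trace is a similarity invariant, so A and B are not similar.

No.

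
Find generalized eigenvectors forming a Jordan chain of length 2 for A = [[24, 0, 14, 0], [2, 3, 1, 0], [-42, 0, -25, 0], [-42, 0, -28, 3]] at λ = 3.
We seek v_1 ∈ ker((A - 3I)^2) \ ker(A - 3I), then set v_{i+1} = (A - 3I) v_i.

One such chain is v_1 = [[2, 1, -3, -2]]^T, v_2 = [[0, 1, 0, 0]]^T. Check: (A - 3I) v_2 = [[0, 0, 0, 0]]^T = 0.

v_1 = [[2, 1, -3, -2]]^T, v_2 = [[0, 1, 0, 0]]^T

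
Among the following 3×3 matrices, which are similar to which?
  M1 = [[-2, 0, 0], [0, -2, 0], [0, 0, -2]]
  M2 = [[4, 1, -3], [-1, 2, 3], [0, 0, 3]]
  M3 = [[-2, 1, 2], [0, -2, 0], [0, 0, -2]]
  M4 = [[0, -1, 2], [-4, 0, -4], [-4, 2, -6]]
3 classes: {M1}, {M2}, {M3, M4}

Characteristic polynomials: χ_{M1} = (x + 2)^3, χ_{M2} = (x - 3)^3, χ_{M3} = (x + 2)^3, χ_{M4} = (x + 2)^3.

{M1}: invariant factors x + 2, x + 2, x + 2.

{M2}: invariant factors x - 3, (x - 3)^2.

{M3, M4}: invariant factors x + 2, (x + 2)^2.

Matrices are similar if and only if their invariant-factor lists agree; the partition into similarity classes is {M1}, {M2}, {M3, M4}.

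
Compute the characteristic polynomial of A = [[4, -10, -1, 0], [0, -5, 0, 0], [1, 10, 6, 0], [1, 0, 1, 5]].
χ_A(x) = (x - 5)^3(x + 5)

xI - A = [[x - 4, 10, 1, 0], [0, x + 5, 0, 0], [-1, -10, x - 6, 0], [-1, 0, -1, x - 5]].

Expanding det(xI - A) along the first row:
det(xI - A) = + (x - 4)·det([[x + 5, 0, 0], [-10, x - 6, 0], [0, -1, x - 5]]) - (10)·det([[0, 0, 0], [-1, x - 6, 0], [-1, -1, x - 5]]) + (1)·det([[0, x + 5, 0], [-1, -10, 0], [-1, 0, x - 5]]) - (0)·det([[0, x + 5, 0], [-1, -10, x - 6], [-1, 0, -1]]).

Evaluating gives χ_A(x) = x^4 - 10x^3 + 250x - 625 = (x - 5)^3(x + 5).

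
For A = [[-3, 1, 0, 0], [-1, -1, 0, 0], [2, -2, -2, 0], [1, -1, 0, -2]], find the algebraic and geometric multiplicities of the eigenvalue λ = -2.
The characteristic polynomial is (x + 2)^4, so the factor x + 2 appears with exponent 4: the algebraic multiplicity is 4.

rank(A + 2I) = 1, so the eigenspace has dimension 4 - 1 = 3: the geometric multiplicity is 3.

Since 3 < 4, A is not diagonalizable.

algebraic multiplicity 4, geometric multiplicity 3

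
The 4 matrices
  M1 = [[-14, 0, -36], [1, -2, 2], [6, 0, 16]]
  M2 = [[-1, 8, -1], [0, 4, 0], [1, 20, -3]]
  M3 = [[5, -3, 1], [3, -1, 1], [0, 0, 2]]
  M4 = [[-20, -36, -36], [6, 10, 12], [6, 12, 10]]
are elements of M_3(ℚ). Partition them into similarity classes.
3 classes: {M1, M2}, {M3}, {M4}

Characteristic polynomials: χ_{M1} = (x - 4)(x + 2)^2, χ_{M2} = (x - 4)(x + 2)^2, χ_{M3} = (x - 2)^3, χ_{M4} = (x - 4)(x + 2)^2.

{M1, M2}: invariant factors (x - 4)(x + 2)^2.

{M3}: invariant factors x - 2, (x - 2)^2.

{M4}: invariant factors x + 2, (x - 4)(x + 2).

Matrices are similar if and only if their invariant-factor lists agree; the partition into similarity classes is {M1, M2}, {M3}, {M4}.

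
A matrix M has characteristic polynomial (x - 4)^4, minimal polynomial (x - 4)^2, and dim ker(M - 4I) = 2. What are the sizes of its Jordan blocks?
λ = 4: algebraic multiplicity 4 (exponent in χ_M), largest block size 2 (exponent in m_M), 2 blocks (geometric multiplicity). These force block sizes [2, 2].

Jordan blocks: (4, 2), (4, 2)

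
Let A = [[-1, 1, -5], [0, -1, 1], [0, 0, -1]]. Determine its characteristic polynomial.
χ_A(x) = (x + 1)^3

xI - A = [[x + 1, -1, 5], [0, x + 1, -1], [0, 0, x + 1]].

Expanding det(xI - A) along the first row:
det(xI - A) = + (x + 1)·det([[x + 1, -1], [0, x + 1]]) - (-1)·det([[0, -1], [0, x + 1]]) + (5)·det([[0, x + 1], [0, 0]]).

Evaluating gives χ_A(x) = x^3 + 3x^2 + 3x + 1 = (x + 1)^3.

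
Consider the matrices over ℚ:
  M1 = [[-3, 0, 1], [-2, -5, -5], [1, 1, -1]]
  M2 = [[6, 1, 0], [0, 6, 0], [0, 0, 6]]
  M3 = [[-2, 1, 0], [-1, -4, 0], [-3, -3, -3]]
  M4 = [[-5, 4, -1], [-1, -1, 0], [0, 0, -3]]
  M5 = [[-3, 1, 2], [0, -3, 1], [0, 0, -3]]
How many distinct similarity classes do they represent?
3 classes: {M1, M4, M5}, {M2}, {M3}

Characteristic polynomials: χ_{M1} = (x + 3)^3, χ_{M2} = (x - 6)^3, χ_{M3} = (x + 3)^3, χ_{M4} = (x + 3)^3, χ_{M5} = (x + 3)^3.

{M1, M4, M5}: invariant factors (x + 3)^3.

{M2}: invariant factors x - 6, (x - 6)^2.

{M3}: invariant factors x + 3, (x + 3)^2.

Matrices are similar if and only if their invariant-factor lists agree; the partition into similarity classes is {M1, M4, M5}, {M2}, {M3}.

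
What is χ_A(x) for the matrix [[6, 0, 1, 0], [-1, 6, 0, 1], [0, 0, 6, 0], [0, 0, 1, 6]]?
χ_A(x) = (x - 6)^4

xI - A = [[x - 6, 0, -1, 0], [1, x - 6, 0, -1], [0, 0, x - 6, 0], [0, 0, -1, x - 6]].

Expanding det(xI - A) along the first row:
det(xI - A) = + (x - 6)·det([[x - 6, 0, -1], [0, x - 6, 0], [0, -1, x - 6]]) - (0)·det([[1, 0, -1], [0, x - 6, 0], [0, -1, x - 6]]) + (-1)·det([[1, x - 6, -1], [0, 0, 0], [0, 0, x - 6]]) - (0)·det([[1, x - 6, 0], [0, 0, x - 6], [0, 0, -1]]).

Evaluating gives χ_A(x) = x^4 - 24x^3 + 216x^2 - 864x + 1296 = (x - 6)^4.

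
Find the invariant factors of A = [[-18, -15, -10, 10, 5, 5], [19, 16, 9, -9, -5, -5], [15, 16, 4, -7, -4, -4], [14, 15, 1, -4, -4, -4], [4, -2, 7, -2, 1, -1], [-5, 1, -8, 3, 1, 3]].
The Jordan structure of A has elementary divisors (x + 3)^2, (x - 2)^2, (x - 2), (x - 2). Arranging the block sizes at each eigenvalue in decreasing order and taking row products gives the invariant factors.

Invariant factors (smallest first, each dividing the next): x - 2, x - 2, (x - 2)^2(x + 3)^2.

Check: the last factor (x - 2)^2(x + 3)^2 is the minimal polynomial, and the product (x - 2)^4(x + 3)^2 is the characteristic polynomial.

x - 2, x - 2, (x - 2)^2(x + 3)^2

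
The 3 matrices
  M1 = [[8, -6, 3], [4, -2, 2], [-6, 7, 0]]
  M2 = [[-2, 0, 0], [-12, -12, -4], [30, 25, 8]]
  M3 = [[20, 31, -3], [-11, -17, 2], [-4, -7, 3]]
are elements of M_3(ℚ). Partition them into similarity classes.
Characteristic polynomials: χ_{M1} = (x - 2)^3, χ_{M2} = (x + 2)^3, χ_{M3} = (x - 2)^3.

{M1, M3}: invariant factors (x - 2)^3.

{M2}: invariant factors x + 2, (x + 2)^2.

Matrices are similar if and only if their invariant-factor lists agree; the partition into similarity classes is {M1, M3}, {M2}.

2 classes: {M1, M3}, {M2}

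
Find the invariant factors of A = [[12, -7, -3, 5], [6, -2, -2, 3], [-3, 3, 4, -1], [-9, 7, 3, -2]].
The Jordan structure of A has elementary divisors (x - 3)^3, (x - 3). Arranging the block sizes at each eigenvalue in decreasing order and taking row products gives the invariant factors.

Invariant factors (smallest first, each dividing the next): x - 3, (x - 3)^3.

Check: the last factor (x - 3)^3 is the minimal polynomial, and the product (x - 3)^4 is the characteristic polynomial.

x - 3, (x - 3)^3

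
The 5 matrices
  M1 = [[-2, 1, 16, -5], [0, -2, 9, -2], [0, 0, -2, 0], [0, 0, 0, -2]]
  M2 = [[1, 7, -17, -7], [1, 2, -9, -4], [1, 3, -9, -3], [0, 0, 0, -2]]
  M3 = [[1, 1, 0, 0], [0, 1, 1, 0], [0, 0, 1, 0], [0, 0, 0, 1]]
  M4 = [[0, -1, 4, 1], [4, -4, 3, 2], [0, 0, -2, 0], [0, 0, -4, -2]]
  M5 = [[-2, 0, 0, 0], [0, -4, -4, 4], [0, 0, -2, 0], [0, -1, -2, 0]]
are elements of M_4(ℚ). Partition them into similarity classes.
Characteristic polynomials: χ_{M1} = (x + 2)^4, χ_{M2} = (x + 2)^4, χ_{M3} = (x - 1)^4, χ_{M4} = (x + 2)^4, χ_{M5} = (x + 2)^4.

{M1, M2, M4}: invariant factors x + 2, (x + 2)^3.

{M3}: invariant factors x - 1, (x - 1)^3.

{M5}: invariant factors x + 2, x + 2, (x + 2)^2.

Matrices are similar if and only if their invariant-factor lists agree; the partition into similarity classes is {M1, M2, M4}, {M3}, {M5}.

3 classes: {M1, M2, M4}, {M3}, {M5}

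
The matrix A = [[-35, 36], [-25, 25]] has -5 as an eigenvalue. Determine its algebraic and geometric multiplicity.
algebraic multiplicity 2, geometric multiplicity 1

The characteristic polynomial is (x + 5)^2, so the factor x + 5 appears with exponent 2: the algebraic multiplicity is 2.

rank(A + 5I) = 1, so the eigenspace has dimension 2 - 1 = 1: the geometric multiplicity is 1.

Since 1 < 2, A is not diagonalizable.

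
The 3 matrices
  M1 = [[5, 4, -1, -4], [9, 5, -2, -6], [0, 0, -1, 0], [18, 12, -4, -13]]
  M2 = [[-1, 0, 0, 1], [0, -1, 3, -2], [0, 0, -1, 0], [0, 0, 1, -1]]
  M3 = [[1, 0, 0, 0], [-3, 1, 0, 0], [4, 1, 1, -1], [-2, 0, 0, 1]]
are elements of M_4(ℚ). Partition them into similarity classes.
Characteristic polynomials: χ_{M1} = (x + 1)^4, χ_{M2} = (x + 1)^4, χ_{M3} = (x - 1)^4.

{M1, M2}: invariant factors x + 1, (x + 1)^3.

{M3}: invariant factors x - 1, (x - 1)^3.

Matrices are similar if and only if their invariant-factor lists agree; the partition into similarity classes is {M1, M2}, {M3}.

2 classes: {M1, M2}, {M3}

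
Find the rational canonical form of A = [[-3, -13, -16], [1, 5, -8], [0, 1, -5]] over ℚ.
The invariant factors of A (the non-unit diagonal entries of the Smith normal form of xI - A over ℚ[x]) are (x + 5)(x^2 - 2x + 6), each dividing the next. The characteristic polynomial is their product, (x + 5)(x^2 - 2x + 6).

The rational canonical form is the block-diagonal matrix of companion matrices C(f_i):
R = [[0, 0, -30], [1, 0, 4], [0, 1, -3]].

Note the characteristic polynomial does not split into linear factors over ℚ, so A has no Jordan form over ℚ; the rational canonical form exists over any field.

R = [[0, 0, -30], [1, 0, 4], [0, 1, -3]]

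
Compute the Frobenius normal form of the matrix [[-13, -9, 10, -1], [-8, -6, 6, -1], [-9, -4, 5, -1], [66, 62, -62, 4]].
R = [[0, 0, 0, -18], [1, 0, 0, -48], [0, 1, 0, -35], [0, 0, 1, -10]]

The invariant factors of A (the non-unit diagonal entries of the Smith normal form of xI - A over ℚ[x]) are (x + 3)^2(x^2 + 4x + 2), each dividing the next. The characteristic polynomial is their product, (x + 3)^2(x^2 + 4x + 2).

The rational canonical form is the block-diagonal matrix of companion matrices C(f_i):
R = [[0, 0, 0, -18], [1, 0, 0, -48], [0, 1, 0, -35], [0, 0, 1, -10]].

Note the characteristic polynomial does not split into linear factors over ℚ, so A has no Jordan form over ℚ; the rational canonical form exists over any field.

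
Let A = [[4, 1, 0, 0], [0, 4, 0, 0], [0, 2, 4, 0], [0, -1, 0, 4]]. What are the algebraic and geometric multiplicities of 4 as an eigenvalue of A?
algebraic multiplicity 4, geometric multiplicity 3

The characteristic polynomial is (x - 4)^4, so the factor x - 4 appears with exponent 4: the algebraic multiplicity is 4.

rank(A - 4I) = 1, so the eigenspace has dimension 4 - 1 = 3: the geometric multiplicity is 3.

Since 3 < 4, A is not diagonalizable.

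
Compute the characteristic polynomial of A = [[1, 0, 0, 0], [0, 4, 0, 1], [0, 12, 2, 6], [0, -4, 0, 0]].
χ_A(x) = (x - 2)^3(x - 1)

xI - A = [[x - 1, 0, 0, 0], [0, x - 4, 0, -1], [0, -12, x - 2, -6], [0, 4, 0, x]].

Expanding det(xI - A) along the first row:
det(xI - A) = + (x - 1)·det([[x - 4, 0, -1], [-12, x - 2, -6], [4, 0, x]]) - (0)·det([[0, 0, -1], [0, x - 2, -6], [0, 0, x]]) + (0)·det([[0, x - 4, -1], [0, -12, -6], [0, 4, x]]) - (0)·det([[0, x - 4, 0], [0, -12, x - 2], [0, 4, 0]]).

Evaluating gives χ_A(x) = x^4 - 7x^3 + 18x^2 - 20x + 8 = (x - 2)^3(x - 1).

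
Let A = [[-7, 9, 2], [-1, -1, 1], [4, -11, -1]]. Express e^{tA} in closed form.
e^{tA} = [[(15*t^2 - 8*t + 2)*e^{-3*t}/2, t*(9 - 20*t)*e^{-3*t}, t*(5*t + 4)*e^{-3*t}/2], [t*(3*t - 1)*e^{-3*t}, (-8*t^2 + 2*t + 1)*e^{-3*t}, t*(t + 1)*e^{-3*t}], [t*(3*t + 8)*e^{-3*t}/2, t*(-4*t - 11)*e^{-3*t}, (t^2 + 4*t + 2)*e^{-3*t}/2]]

A has Jordan form J = [[-3, 1, 0], [0, -3, 1], [0, 0, -3]] with A = PJP^{-1}, so e^{tA} = P e^{tJ} P^{-1}.

For a Jordan block J_k(λ), e^{tJ_k(λ)} = e^{λt} · (I + tN + t^2 N^2/2! + ... + t^{k-1} N^{k-1}/(k-1)!) where N is the nilpotent superdiagonal part.

Assembling the blocks and conjugating back gives the entries of e^{tA} as shown above.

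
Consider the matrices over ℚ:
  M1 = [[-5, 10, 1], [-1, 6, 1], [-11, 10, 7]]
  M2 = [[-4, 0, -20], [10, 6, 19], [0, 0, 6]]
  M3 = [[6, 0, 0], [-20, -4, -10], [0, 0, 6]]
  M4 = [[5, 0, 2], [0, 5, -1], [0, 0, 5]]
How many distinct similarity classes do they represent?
Characteristic polynomials: χ_{M1} = (x - 6)^2(x + 4), χ_{M2} = (x - 6)^2(x + 4), χ_{M3} = (x - 6)^2(x + 4), χ_{M4} = (x - 5)^3.

{M1, M2}: invariant factors (x - 6)^2(x + 4).

{M3}: invariant factors x - 6, (x - 6)(x + 4).

{M4}: invariant factors x - 5, (x - 5)^2.

Matrices are similar if and only if their invariant-factor lists agree; the partition into similarity classes is {M1, M2}, {M3}, {M4}.

3 classes: {M1, M2}, {M3}, {M4}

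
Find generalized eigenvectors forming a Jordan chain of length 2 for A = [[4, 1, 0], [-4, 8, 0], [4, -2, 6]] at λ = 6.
v_1 = [[1, 1, -1]]^T, v_2 = [[-1, -2, 2]]^T

We seek v_1 ∈ ker((A - 6I)^2) \ ker(A - 6I), then set v_{i+1} = (A - 6I) v_i.

One such chain is v_1 = [[1, 1, -1]]^T, v_2 = [[-1, -2, 2]]^T. Check: (A - 6I) v_2 = [[0, 0, 0]]^T = 0.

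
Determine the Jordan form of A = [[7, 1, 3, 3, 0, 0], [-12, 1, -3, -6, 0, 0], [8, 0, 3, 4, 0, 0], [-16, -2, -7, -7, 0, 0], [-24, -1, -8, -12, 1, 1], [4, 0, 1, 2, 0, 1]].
The characteristic polynomial is det(xI - A) = (x - 1)^6, so the eigenvalues are 1 (algebraic multiplicity 6).

For λ = 1: rank(A - I) = 3, rank((A - I)^2) = 0. The eigenspace has dimension 6 - 3 = 3, so there are 3 Jordan blocks; the rank sequence gives block sizes [2, 2, 2].

Assembling the blocks gives the Jordan form J above.

J = [[1, 1, 0, 0, 0, 0], [0, 1, 0, 0, 0, 0], [0, 0, 1, 1, 0, 0], [0, 0, 0, 1, 0, 0], [0, 0, 0, 0, 1, 1], [0, 0, 0, 0, 0, 1]]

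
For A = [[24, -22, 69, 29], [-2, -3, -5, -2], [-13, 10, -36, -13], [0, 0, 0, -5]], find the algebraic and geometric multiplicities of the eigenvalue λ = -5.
The characteristic polynomial is (x + 5)^4, so the factor x + 5 appears with exponent 4: the algebraic multiplicity is 4.

rank(A + 5I) = 2, so the eigenspace has dimension 4 - 2 = 2: the geometric multiplicity is 2.

Since 2 < 4, A is not diagonalizable.

algebraic multiplicity 4, geometric multiplicity 2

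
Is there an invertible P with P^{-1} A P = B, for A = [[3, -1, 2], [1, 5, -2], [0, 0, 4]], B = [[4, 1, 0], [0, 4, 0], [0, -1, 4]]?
Yes.

Two matrices over a field are similar if and only if they have the same invariant factors.

Both A and B have characteristic polynomial (x - 4)^3 and minimal polynomial (x - 4)^2. Computing further, both have invariant factors x - 4, (x - 4)^2. Hence A and B are similar.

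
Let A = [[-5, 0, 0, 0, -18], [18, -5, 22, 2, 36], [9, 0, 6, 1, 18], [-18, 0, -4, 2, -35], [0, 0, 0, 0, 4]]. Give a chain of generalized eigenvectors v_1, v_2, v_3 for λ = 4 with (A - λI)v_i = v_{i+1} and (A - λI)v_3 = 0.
v_1 = [[-2, -4, -2, 4, 1]]^T, v_2 = [[0, 0, 0, 1, 0]]^T, v_3 = [[0, 2, 1, -2, 0]]^T

We seek v_1 ∈ ker((A - 4I)^3) \ ker((A - 4I)^2), then set v_{i+1} = (A - 4I) v_i.

One such chain is v_1 = [[-2, -4, -2, 4, 1]]^T, v_2 = [[0, 0, 0, 1, 0]]^T, v_3 = [[0, 2, 1, -2, 0]]^T. Check: (A - 4I) v_3 = [[0, 0, 0, 0, 0]]^T = 0.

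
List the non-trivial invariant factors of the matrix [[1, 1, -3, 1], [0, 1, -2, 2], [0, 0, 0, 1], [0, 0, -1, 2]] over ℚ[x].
The Jordan structure of A has elementary divisors (x - 1)^2, (x - 1)^2. Arranging the block sizes at each eigenvalue in decreasing order and taking row products gives the invariant factors.

Invariant factors (smallest first, each dividing the next): (x - 1)^2, (x - 1)^2.

Check: the last factor (x - 1)^2 is the minimal polynomial, and the product (x - 1)^4 is the characteristic polynomial.

(x - 1)^2, (x - 1)^2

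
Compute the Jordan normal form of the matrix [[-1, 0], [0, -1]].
The characteristic polynomial is det(xI - A) = (x + 1)^2, so the eigenvalues are -1 (algebraic multiplicity 2).

For λ = -1: rank(A + I) = 0. The eigenspace has dimension 2 - 0 = 2, so there are 2 Jordan blocks; the rank sequence gives block sizes [1, 1].

Assembling the blocks gives the Jordan form J above.

J = [[-1, 0], [0, -1]]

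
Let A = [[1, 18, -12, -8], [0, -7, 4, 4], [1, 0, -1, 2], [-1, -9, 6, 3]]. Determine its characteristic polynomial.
xI - A = [[x - 1, -18, 12, 8], [0, x + 7, -4, -4], [-1, 0, x + 1, -2], [1, 9, -6, x - 3]].

Expanding det(xI - A) along the first row:
det(xI - A) = + (x - 1)·det([[x + 7, -4, -4], [0, x + 1, -2], [9, -6, x - 3]]) - (-18)·det([[0, -4, -4], [-1, x + 1, -2], [1, -6, x - 3]]) + (12)·det([[0, x + 7, -4], [-1, 0, -2], [1, 9, x - 3]]) - (8)·det([[0, x + 7, -4], [-1, 0, x + 1], [1, 9, -6]]).

Evaluating gives χ_A(x) = x^4 + 4x^3 + 6x^2 + 4x + 1 = (x + 1)^4.

χ_A(x) = (x + 1)^4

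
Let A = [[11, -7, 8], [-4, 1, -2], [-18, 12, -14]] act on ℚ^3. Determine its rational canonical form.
The invariant factors of A (the non-unit diagonal entries of the Smith normal form of xI - A over ℚ[x]) are (x + 5)(x^2 - 3x - 2), each dividing the next. The characteristic polynomial is their product, (x + 5)(x^2 - 3x - 2).

The rational canonical form is the block-diagonal matrix of companion matrices C(f_i):
R = [[0, 0, 10], [1, 0, 17], [0, 1, -2]].

Note the characteristic polynomial does not split into linear factors over ℚ, so A has no Jordan form over ℚ; the rational canonical form exists over any field.

R = [[0, 0, 10], [1, 0, 17], [0, 1, -2]]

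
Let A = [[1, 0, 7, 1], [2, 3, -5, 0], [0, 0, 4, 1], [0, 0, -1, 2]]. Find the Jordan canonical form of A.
J = [[1, 0, 0, 0], [0, 3, 1, 0], [0, 0, 3, 1], [0, 0, 0, 3]]

The characteristic polynomial is det(xI - A) = (x - 3)^3(x - 1), so the eigenvalues are 1 (algebraic multiplicity 1), 3 (algebraic multiplicity 3).

For λ = 1: algebraic multiplicity 1 gives one 1×1 block.

For λ = 3: rank(A - 3I) = 3, rank((A - 3I)^2) = 2, rank((A - 3I)^3) = 1. The eigenspace has dimension 4 - 3 = 1, so there is 1 Jordan block; the rank sequence gives block sizes [3].

Assembling the blocks gives the Jordan form J above.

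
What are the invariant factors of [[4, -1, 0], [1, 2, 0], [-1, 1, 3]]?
The Jordan structure of A has elementary divisors (x - 3)^2, (x - 3). Arranging the block sizes at each eigenvalue in decreasing order and taking row products gives the invariant factors.

Invariant factors (smallest first, each dividing the next): x - 3, (x - 3)^2.

Check: the last factor (x - 3)^2 is the minimal polynomial, and the product (x - 3)^3 is the characteristic polynomial.

x - 3, (x - 3)^2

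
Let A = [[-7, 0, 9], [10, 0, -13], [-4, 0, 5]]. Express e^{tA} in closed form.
A has Jordan form J = [[-1, 1, 0], [0, -1, 0], [0, 0, 0]] with A = PJP^{-1}, so e^{tA} = P e^{tJ} P^{-1}.

For a Jordan block J_k(λ), e^{tJ_k(λ)} = e^{λt} · (I + tN + t^2 N^2/2! + ... + t^{k-1} N^{k-1}/(k-1)!) where N is the nilpotent superdiagonal part.

Assembling the blocks and conjugating back gives the entries of e^{tA} as shown above.

e^{tA} = [[(1 - 6*t)*e^{-t}, 0, 9*t*e^{-t}], [2*(4*t + e^{t} - 1)*e^{-t}, 1, (-12*t - e^{t} + 1)*e^{-t}], [-4*t*e^{-t}, 0, (6*t + 1)*e^{-t}]]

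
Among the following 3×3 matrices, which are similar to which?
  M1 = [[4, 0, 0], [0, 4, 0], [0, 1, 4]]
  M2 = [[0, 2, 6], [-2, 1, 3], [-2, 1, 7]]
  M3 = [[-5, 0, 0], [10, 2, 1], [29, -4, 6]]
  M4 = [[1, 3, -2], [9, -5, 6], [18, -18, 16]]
Characteristic polynomials: χ_{M1} = (x - 4)^3, χ_{M2} = (x - 4)(x - 2)^2, χ_{M3} = (x - 4)^2(x + 5), χ_{M4} = (x - 4)^3.

{M1, M4}: invariant factors x - 4, (x - 4)^2.

{M2}: invariant factors (x - 4)(x - 2)^2.

{M3}: invariant factors (x - 4)^2(x + 5).

Matrices are similar if and only if their invariant-factor lists agree; the partition into similarity classes is {M1, M4}, {M2}, {M3}.

3 classes: {M1, M4}, {M2}, {M3}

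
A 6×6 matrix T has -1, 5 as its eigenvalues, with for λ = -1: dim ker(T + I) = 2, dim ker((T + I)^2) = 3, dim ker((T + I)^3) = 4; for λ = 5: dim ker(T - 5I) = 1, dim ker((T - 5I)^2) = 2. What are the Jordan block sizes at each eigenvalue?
Jordan blocks: (-1, 3), (-1, 1), (5, 2)

λ = -1: successive nullity increments [2, 1, 1] count blocks of size ≥ k; block sizes are [3, 1].
λ = 5: successive nullity increments [1, 1] count blocks of size ≥ k; block sizes are [2].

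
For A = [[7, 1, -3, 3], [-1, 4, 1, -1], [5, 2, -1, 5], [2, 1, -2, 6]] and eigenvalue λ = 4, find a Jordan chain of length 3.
v_1 = [[1, 1, 1, -1]]^T, v_2 = [[-2, 1, -3, -1]]^T, v_3 = [[1, 0, 2, 1]]^T

We seek v_1 ∈ ker((A - 4I)^3) \ ker((A - 4I)^2), then set v_{i+1} = (A - 4I) v_i.

One such chain is v_1 = [[1, 1, 1, -1]]^T, v_2 = [[-2, 1, -3, -1]]^T, v_3 = [[1, 0, 2, 1]]^T. Check: (A - 4I) v_3 = [[0, 0, 0, 0]]^T = 0.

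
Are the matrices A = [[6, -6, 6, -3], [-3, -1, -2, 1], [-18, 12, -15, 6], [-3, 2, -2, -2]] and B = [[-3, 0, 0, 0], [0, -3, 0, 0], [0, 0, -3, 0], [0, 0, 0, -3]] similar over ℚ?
No.

Both have characteristic polynomial (x + 3)^4, but the minimal polynomial of A is (x + 3)^2 while the minimal polynomial of B is x + 3. The minimal polynomial is a similarity invariant, so A and B are not similar.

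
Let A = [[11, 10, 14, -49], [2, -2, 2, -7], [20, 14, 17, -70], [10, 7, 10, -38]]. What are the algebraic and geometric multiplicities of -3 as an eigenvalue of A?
algebraic multiplicity 4, geometric multiplicity 2

The characteristic polynomial is (x + 3)^4, so the factor x + 3 appears with exponent 4: the algebraic multiplicity is 4.

rank(A + 3I) = 2, so the eigenspace has dimension 4 - 2 = 2: the geometric multiplicity is 2.

Since 2 < 4, A is not diagonalizable.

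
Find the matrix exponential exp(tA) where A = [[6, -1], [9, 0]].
A has Jordan form J = [[3, 1], [0, 3]] with A = PJP^{-1}, so e^{tA} = P e^{tJ} P^{-1}.

For a Jordan block J_k(λ), e^{tJ_k(λ)} = e^{λt} · (I + tN + t^2 N^2/2! + ... + t^{k-1} N^{k-1}/(k-1)!) where N is the nilpotent superdiagonal part.

Assembling the blocks and conjugating back gives the entries of e^{tA} as shown above.

e^{tA} = [[(3*t + 1)*e^{3*t}, -t*e^{3*t}], [9*t*e^{3*t}, (1 - 3*t)*e^{3*t}]]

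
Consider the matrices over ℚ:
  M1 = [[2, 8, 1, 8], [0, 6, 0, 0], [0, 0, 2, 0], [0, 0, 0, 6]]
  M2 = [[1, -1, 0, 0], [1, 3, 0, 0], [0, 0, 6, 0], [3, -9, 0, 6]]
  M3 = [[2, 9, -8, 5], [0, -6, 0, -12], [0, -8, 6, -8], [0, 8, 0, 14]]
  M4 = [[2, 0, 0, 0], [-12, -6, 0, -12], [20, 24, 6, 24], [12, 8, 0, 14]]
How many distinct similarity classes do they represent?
Characteristic polynomials: χ_{M1} = (x - 6)^2(x - 2)^2, χ_{M2} = (x - 6)^2(x - 2)^2, χ_{M3} = (x - 6)^2(x - 2)^2, χ_{M4} = (x - 6)^2(x - 2)^2.

{M1, M2, M3}: invariant factors x - 6, (x - 6)(x - 2)^2.

{M4}: invariant factors (x - 6)(x - 2), (x - 6)(x - 2).

Matrices are similar if and only if their invariant-factor lists agree; the partition into similarity classes is {M1, M2, M3}, {M4}.

2 classes: {M1, M2, M3}, {M4}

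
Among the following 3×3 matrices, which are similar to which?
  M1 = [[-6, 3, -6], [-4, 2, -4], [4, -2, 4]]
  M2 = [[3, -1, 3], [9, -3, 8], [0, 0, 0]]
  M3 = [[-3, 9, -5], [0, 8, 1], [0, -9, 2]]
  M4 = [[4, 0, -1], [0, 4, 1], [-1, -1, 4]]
Characteristic polynomials: χ_{M1} = x^3, χ_{M2} = x^3, χ_{M3} = (x - 5)^2(x + 3), χ_{M4} = (x - 4)^3.

{M1}: invariant factors x, x^2.

{M2}: invariant factors x^3.

{M3}: invariant factors (x - 5)^2(x + 3).

{M4}: invariant factors (x - 4)^3.

Matrices are similar if and only if their invariant-factor lists agree; the partition into similarity classes is {M1}, {M2}, {M3}, {M4}.

4 classes: {M1}, {M2}, {M3}, {M4}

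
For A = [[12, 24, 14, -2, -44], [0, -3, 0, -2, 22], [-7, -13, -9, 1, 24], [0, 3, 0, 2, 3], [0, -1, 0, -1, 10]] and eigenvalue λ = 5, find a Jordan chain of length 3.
We seek v_1 ∈ ker((A - 5I)^3) \ ker((A - 5I)^2), then set v_{i+1} = (A - 5I) v_i.

One such chain is v_1 = [[0, 2, 0, 2, 1]]^T, v_2 = [[0, 2, 0, 3, 1]]^T, v_3 = [[-2, 0, 1, 0, 0]]^T. Check: (A - 5I) v_3 = [[0, 0, 0, 0, 0]]^T = 0.

v_1 = [[0, 2, 0, 2, 1]]^T, v_2 = [[0, 2, 0, 3, 1]]^T, v_3 = [[-2, 0, 1, 0, 0]]^T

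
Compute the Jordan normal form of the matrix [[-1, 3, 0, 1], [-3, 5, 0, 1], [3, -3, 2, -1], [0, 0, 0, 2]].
The characteristic polynomial is det(xI - A) = (x - 2)^4, so the eigenvalues are 2 (algebraic multiplicity 4).

For λ = 2: rank(A - 2I) = 1, rank((A - 2I)^2) = 0. The eigenspace has dimension 4 - 1 = 3, so there are 3 Jordan blocks; the rank sequence gives block sizes [2, 1, 1].

Assembling the blocks gives the Jordan form J above.

J = [[2, 1, 0, 0], [0, 2, 0, 0], [0, 0, 2, 0], [0, 0, 0, 2]]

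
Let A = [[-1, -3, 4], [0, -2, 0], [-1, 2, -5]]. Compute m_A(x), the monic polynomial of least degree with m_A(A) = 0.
m_A(x) = (x + 2)(x + 3)^2

The characteristic polynomial factors as (x + 2)(x + 3)^2. The minimal polynomial is ∏(x - λ)^{k_λ} where k_λ is the size of the largest Jordan block at λ.

For λ = -3: rank(A + 3I) = 2, and the largest Jordan block has size 2 (the smallest k with rank((A + 3I)^k) = rank((A + 3I)^(k+1))).
For λ = -2: rank(A + 2I) = 2, and the largest Jordan block has size 1 (the smallest k with rank((A + 2I)^k) = rank((A + 2I)^(k+1))).

So m_A(x) = (x + 2)(x + 3)^2.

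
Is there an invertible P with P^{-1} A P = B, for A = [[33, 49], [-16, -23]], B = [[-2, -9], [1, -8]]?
trace(A) = 10 but trace(B) = -10. The trace is a similarity invariant, so A and B are not similar.

No.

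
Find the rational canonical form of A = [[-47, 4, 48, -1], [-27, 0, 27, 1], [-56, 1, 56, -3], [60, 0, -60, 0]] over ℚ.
R = [[0, 0, 0, 60], [1, 0, 0, -27], [0, 1, 0, -17], [0, 0, 1, 9]]

The invariant factors of A (the non-unit diagonal entries of the Smith normal form of xI - A over ℚ[x]) are (x - 5)(x - 4)(x^2 - 3), each dividing the next. The characteristic polynomial is their product, (x - 5)(x - 4)(x^2 - 3).

The rational canonical form is the block-diagonal matrix of companion matrices C(f_i):
R = [[0, 0, 0, 60], [1, 0, 0, -27], [0, 1, 0, -17], [0, 0, 1, 9]].

Note the characteristic polynomial does not split into linear factors over ℚ, so A has no Jordan form over ℚ; the rational canonical form exists over any field.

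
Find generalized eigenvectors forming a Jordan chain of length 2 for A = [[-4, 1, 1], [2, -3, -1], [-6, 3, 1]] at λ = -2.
v_1 = [[1, 0, 3]]^T, v_2 = [[1, -1, 3]]^T

We seek v_1 ∈ ker((A + 2I)^2) \ ker(A + 2I), then set v_{i+1} = (A + 2I) v_i.

One such chain is v_1 = [[1, 0, 3]]^T, v_2 = [[1, -1, 3]]^T. Check: (A + 2I) v_2 = [[0, 0, 0]]^T = 0.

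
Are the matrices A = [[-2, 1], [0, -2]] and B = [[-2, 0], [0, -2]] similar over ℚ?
No.

Both have characteristic polynomial (x + 2)^2, but the minimal polynomial of A is (x + 2)^2 while the minimal polynomial of B is x + 2. The minimal polynomial is a similarity invariant, so A and B are not similar.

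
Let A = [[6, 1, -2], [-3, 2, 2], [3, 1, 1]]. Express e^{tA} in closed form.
A has Jordan form J = [[3, 1, 0], [0, 3, 0], [0, 0, 3]] with A = PJP^{-1}, so e^{tA} = P e^{tJ} P^{-1}.

For a Jordan block J_k(λ), e^{tJ_k(λ)} = e^{λt} · (I + tN + t^2 N^2/2! + ... + t^{k-1} N^{k-1}/(k-1)!) where N is the nilpotent superdiagonal part.

Assembling the blocks and conjugating back gives the entries of e^{tA} as shown above.

e^{tA} = [[(3*t + 1)*e^{3*t}, t*e^{3*t}, -2*t*e^{3*t}], [-3*t*e^{3*t}, (1 - t)*e^{3*t}, 2*t*e^{3*t}], [3*t*e^{3*t}, t*e^{3*t}, (1 - 2*t)*e^{3*t}]]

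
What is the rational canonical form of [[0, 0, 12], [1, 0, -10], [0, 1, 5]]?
The invariant factors of A (the non-unit diagonal entries of the Smith normal form of xI - A over ℚ[x]) are (x - 3)(x^2 - 2x + 4), each dividing the next. The characteristic polynomial is their product, (x - 3)(x^2 - 2x + 4).

The rational canonical form is the block-diagonal matrix of companion matrices C(f_i):
R = [[0, 0, 12], [1, 0, -10], [0, 1, 5]].

Note the characteristic polynomial does not split into linear factors over ℚ, so A has no Jordan form over ℚ; the rational canonical form exists over any field.

R = [[0, 0, 12], [1, 0, -10], [0, 1, 5]]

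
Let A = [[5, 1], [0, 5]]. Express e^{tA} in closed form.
e^{tA} = [[e^{5*t}, t*e^{5*t}], [0, e^{5*t}]]

A has Jordan form J = [[5, 1], [0, 5]] with A = PJP^{-1}, so e^{tA} = P e^{tJ} P^{-1}.

For a Jordan block J_k(λ), e^{tJ_k(λ)} = e^{λt} · (I + tN + t^2 N^2/2! + ... + t^{k-1} N^{k-1}/(k-1)!) where N is the nilpotent superdiagonal part.

Assembling the blocks and conjugating back gives the entries of e^{tA} as shown above.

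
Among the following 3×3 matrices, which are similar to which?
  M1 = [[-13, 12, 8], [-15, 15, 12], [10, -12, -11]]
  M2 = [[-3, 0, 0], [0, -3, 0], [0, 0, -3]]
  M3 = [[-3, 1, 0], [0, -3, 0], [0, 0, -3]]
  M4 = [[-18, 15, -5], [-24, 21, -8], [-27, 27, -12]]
2 classes: {M1, M3, M4}, {M2}

Characteristic polynomials: χ_{M1} = (x + 3)^3, χ_{M2} = (x + 3)^3, χ_{M3} = (x + 3)^3, χ_{M4} = (x + 3)^3.

{M1, M3, M4}: invariant factors x + 3, (x + 3)^2.

{M2}: invariant factors x + 3, x + 3, x + 3.

Matrices are similar if and only if their invariant-factor lists agree; the partition into similarity classes is {M1, M3, M4}, {M2}.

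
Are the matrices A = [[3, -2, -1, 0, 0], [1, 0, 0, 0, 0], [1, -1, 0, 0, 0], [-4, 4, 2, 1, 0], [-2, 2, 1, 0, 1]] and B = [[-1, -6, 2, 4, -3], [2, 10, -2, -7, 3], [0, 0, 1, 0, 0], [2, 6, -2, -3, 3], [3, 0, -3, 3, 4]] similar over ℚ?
No.

trace(A) = 5 but trace(B) = 11. The trace is a similarity invariant, so A and B are not similar.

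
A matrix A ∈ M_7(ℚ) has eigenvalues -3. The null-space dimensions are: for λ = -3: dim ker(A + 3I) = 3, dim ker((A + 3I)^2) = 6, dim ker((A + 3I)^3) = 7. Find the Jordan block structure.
Jordan blocks: (-3, 3), (-3, 2), (-3, 2)

λ = -3: successive nullity increments [3, 3, 1] count blocks of size ≥ k; block sizes are [3, 2, 2].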